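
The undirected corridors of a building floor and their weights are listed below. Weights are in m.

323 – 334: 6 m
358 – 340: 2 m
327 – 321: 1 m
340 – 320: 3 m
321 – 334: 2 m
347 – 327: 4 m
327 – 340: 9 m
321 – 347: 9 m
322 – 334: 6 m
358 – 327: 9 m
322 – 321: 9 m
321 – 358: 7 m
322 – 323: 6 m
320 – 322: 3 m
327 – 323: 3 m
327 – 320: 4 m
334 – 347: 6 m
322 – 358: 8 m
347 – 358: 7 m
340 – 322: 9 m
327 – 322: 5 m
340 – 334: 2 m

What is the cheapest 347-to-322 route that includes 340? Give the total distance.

14 m

Best 347 to 340: 347–334–340 costing 8
Shortest 340→322: 340–320–322 = 6
Total via 340: 8 + 6 = 14 m.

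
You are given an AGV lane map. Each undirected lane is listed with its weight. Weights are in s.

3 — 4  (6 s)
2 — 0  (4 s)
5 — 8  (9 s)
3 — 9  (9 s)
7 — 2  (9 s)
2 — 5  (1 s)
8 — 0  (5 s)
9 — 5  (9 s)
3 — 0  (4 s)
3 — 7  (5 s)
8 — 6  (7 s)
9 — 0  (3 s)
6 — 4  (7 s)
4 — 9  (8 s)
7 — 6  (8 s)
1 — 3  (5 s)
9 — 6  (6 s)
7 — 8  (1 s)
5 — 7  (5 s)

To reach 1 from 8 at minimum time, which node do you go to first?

Candidate routes:
8–7–3–1: 1+5+5 = 11
8–7–5–2–0–3–1: 1+5+1+4+4+5 = 20
8–0–3–1: 5+4+5 = 14
The minimum is 11 s via 8–7–3–1.
So from 8 the first move is to 7.

7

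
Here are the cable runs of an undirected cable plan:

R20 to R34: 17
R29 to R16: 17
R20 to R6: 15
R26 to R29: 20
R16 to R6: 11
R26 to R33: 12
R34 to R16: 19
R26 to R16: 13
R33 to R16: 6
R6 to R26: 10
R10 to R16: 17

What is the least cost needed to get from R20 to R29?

43

Settle nodes by increasing distance from R20:
R20: 0
R6: 15  (via R20)
R34: 17  (via R20)
R26: 25  (via R6)
R16: 26  (via R6)
R33: 32  (via R16)
R10: 43  (via R16)
R29: 43  (via R16)
Shortest route: R20–R6–R16–R29 = 43.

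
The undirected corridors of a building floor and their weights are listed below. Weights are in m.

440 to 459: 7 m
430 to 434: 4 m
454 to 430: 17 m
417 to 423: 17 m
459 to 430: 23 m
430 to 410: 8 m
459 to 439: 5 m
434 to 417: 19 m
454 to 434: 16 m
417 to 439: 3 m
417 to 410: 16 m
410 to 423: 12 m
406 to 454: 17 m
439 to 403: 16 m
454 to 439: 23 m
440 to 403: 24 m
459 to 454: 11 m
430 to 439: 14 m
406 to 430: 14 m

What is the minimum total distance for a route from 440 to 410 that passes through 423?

44 m

Best 440 to 423: 440–459–439–417–423 costing 32
Shortest 423→410: 423–410 = 12
Total via 423: 32 + 12 = 44 m.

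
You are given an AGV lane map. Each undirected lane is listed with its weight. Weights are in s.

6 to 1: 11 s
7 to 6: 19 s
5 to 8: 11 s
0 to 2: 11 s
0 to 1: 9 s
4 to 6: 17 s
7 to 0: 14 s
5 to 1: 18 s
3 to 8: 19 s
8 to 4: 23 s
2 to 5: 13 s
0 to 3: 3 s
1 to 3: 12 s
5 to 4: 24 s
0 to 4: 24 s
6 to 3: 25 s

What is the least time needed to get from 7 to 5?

Shortest distances from 7:
7: 0
0: 14  (via 7)
3: 17  (via 0)
6: 19  (via 7)
1: 23  (via 0)
2: 25  (via 0)
4: 36  (via 6)
8: 36  (via 3)
5: 38  (via 2)
Shortest route: 7 → 0 → 2 → 5 = 38 s.

38 s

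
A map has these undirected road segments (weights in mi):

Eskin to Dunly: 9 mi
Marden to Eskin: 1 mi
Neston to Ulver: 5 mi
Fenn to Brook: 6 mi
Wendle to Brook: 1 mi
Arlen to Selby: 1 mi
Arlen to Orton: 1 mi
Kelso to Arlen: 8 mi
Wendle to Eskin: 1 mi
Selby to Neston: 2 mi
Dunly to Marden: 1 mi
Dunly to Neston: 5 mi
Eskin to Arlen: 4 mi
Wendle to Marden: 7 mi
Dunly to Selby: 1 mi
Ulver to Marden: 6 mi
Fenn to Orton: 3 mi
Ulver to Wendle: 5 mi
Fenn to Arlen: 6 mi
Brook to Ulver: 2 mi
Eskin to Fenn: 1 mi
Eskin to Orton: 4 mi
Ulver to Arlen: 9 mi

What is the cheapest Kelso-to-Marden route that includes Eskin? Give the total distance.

13 mi

Best Kelso to Eskin: Kelso → Arlen → Eskin costing 12
Shortest Eskin→Marden: Eskin → Marden = 1
Total via Eskin: 12 + 1 = 13 mi.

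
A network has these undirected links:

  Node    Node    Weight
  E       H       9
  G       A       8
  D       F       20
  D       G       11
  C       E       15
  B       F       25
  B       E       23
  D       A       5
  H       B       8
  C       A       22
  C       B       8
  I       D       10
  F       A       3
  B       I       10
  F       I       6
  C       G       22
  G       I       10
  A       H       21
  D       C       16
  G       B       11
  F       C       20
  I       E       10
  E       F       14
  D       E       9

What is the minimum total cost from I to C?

18

Shortest distances from I:
I: 0
F: 6  (via I)
A: 9  (via F)
B: 10  (via I)
D: 10  (via I)
E: 10  (via I)
G: 10  (via I)
C: 18  (via B)
Shortest route: I–B–C = 18.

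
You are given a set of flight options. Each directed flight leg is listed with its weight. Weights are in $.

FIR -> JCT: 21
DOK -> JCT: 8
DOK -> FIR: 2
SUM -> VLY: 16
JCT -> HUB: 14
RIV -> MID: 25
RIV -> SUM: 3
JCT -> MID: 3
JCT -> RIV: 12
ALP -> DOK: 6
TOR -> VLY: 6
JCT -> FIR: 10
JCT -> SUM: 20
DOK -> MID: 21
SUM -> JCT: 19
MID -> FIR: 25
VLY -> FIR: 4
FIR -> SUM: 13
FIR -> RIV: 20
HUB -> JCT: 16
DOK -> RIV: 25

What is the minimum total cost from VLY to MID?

Enumerating some paths:
VLY - FIR - RIV - MID: 4+20+25 = 49
VLY - FIR - SUM - JCT - MID: 4+13+19+3 = 39
VLY - FIR - JCT - MID: 4+21+3 = 28
The minimum is $28 via VLY - FIR - JCT - MID.

$28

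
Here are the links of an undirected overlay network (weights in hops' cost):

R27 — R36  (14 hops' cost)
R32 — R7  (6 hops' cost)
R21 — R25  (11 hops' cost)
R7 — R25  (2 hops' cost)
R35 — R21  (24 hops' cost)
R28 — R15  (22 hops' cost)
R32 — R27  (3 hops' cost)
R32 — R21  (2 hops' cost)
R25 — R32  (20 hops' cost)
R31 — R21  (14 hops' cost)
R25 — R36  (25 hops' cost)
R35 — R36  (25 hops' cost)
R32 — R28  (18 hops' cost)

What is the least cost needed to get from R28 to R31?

34 hops' cost

Compare a few routes:
R28 → R32 → R7 → R25 → R21 → R31: 18+6+2+11+14 = 51
R28 → R32 → R21 → R31: 18+2+14 = 34
R28 → R32 → R25 → R21 → R31: 18+20+11+14 = 63
The minimum is 34 hops' cost via R28 → R32 → R21 → R31.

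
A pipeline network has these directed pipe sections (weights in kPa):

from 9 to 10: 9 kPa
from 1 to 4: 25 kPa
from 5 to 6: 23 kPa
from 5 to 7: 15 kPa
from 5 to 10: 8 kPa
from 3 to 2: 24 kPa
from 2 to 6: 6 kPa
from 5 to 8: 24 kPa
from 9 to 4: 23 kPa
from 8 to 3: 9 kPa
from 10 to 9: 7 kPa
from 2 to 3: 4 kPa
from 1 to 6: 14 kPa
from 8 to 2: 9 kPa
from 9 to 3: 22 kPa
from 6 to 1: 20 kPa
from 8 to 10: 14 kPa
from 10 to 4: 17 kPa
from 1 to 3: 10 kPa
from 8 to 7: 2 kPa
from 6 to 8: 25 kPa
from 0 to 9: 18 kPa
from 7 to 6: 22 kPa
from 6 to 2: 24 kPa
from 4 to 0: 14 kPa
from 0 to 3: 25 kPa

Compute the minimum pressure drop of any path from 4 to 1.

Enumerating some paths:
4 → 0 → 3 → 2 → 6 → 1: 14+25+24+6+20 = 89
4 → 0 → 9 → 3 → 2 → 6 → 1: 14+18+22+24+6+20 = 104
The minimum is 89 kPa via 4 → 0 → 3 → 2 → 6 → 1.

89 kPa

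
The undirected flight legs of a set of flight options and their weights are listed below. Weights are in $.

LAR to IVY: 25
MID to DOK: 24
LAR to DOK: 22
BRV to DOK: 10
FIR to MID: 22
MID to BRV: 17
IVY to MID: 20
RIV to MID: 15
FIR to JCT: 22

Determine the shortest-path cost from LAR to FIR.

Enumerating some paths:
LAR–DOK–BRV–MID–FIR: 22+10+17+22 = 71
LAR–DOK–MID–FIR: 22+24+22 = 68
LAR–IVY–MID–FIR: 25+20+22 = 67
Cheapest is LAR–IVY–MID–FIR at $67.

$67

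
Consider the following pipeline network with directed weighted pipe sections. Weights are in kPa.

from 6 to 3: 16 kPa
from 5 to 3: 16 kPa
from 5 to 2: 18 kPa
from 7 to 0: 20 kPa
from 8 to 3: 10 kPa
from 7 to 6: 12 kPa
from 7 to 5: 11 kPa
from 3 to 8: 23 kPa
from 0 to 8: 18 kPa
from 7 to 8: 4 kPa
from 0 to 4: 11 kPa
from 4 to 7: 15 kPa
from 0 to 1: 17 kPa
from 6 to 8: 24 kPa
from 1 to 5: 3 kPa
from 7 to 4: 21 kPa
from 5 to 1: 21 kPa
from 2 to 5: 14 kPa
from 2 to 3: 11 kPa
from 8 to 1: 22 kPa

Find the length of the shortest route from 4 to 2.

44 kPa

Compare a few routes:
4 - 7 - 5 - 2: 15+11+18 = 44
4 - 7 - 0 - 1 - 5 - 2: 15+20+17+3+18 = 73
4 - 7 - 8 - 1 - 5 - 2: 15+4+22+3+18 = 62
The minimum is 44 kPa via 4 - 7 - 5 - 2.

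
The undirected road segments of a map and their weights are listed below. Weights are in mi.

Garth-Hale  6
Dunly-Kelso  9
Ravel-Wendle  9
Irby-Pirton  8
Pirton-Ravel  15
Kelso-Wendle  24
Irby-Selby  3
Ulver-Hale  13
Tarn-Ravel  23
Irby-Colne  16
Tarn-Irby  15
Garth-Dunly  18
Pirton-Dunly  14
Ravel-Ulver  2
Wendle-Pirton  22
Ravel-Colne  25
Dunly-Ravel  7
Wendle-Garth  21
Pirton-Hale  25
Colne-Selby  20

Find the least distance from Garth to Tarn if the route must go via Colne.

77 mi

Shortest Garth→Colne: Garth → Hale → Ulver → Ravel → Colne = 46
Shortest Colne→Tarn: Colne → Irby → Tarn = 31
Total via Colne: 46 + 31 = 77 mi.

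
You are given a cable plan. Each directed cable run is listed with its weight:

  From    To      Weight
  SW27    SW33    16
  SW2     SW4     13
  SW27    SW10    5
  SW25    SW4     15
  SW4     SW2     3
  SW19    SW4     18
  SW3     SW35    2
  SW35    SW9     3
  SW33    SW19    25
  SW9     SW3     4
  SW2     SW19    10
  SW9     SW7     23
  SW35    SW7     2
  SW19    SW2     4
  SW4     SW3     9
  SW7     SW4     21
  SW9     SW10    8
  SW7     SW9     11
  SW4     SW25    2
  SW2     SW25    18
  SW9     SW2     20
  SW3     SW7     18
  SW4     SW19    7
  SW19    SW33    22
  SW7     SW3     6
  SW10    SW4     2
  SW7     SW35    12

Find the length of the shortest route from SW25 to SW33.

Shortest distances from SW25:
SW25: 0
SW4: 15  (via SW25)
SW2: 18  (via SW4)
SW19: 22  (via SW4)
SW3: 24  (via SW4)
SW35: 26  (via SW3)
SW7: 28  (via SW35)
SW9: 29  (via SW35)
SW10: 37  (via SW9)
SW33: 44  (via SW19)
Shortest route: SW25–SW4–SW19–SW33 = 44.

44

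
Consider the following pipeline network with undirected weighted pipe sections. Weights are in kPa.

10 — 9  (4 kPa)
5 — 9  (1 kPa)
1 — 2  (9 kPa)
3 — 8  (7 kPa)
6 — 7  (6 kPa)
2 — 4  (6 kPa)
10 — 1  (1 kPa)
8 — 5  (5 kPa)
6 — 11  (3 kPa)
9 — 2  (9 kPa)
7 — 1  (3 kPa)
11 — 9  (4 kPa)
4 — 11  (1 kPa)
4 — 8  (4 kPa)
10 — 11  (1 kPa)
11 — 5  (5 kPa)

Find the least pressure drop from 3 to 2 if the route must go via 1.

23 kPa

Shortest 3→1: 3 → 8 → 4 → 11 → 10 → 1 = 14
Best 1 to 2: 1 → 2 costing 9
Total via 1: 14 + 9 = 23 kPa.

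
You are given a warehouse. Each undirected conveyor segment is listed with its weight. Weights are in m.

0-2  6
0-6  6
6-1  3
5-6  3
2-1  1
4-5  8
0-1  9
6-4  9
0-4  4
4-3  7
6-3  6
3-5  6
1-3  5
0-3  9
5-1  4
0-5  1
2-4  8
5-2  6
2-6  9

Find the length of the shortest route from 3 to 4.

Candidate routes:
3 - 6 - 5 - 0 - 4: 6+3+1+4 = 14
3 - 0 - 4: 9+4 = 13
3 - 5 - 0 - 4: 6+1+4 = 11
3 - 4: 7 = 7
The minimum is 7 m via 3 - 4.

7 m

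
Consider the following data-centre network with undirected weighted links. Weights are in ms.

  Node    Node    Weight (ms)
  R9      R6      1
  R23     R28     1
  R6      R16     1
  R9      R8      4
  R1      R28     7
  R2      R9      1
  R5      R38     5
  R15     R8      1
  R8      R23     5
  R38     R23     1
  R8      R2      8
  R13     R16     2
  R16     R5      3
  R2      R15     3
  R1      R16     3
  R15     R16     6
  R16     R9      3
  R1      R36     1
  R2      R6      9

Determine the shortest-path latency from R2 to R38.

10 ms

Candidate routes:
R2–R9–R6–R16–R5–R38: 1+1+1+3+5 = 11
R2–R15–R8–R23–R38: 3+1+5+1 = 10
Cheapest is R2–R15–R8–R23–R38 at 10 ms.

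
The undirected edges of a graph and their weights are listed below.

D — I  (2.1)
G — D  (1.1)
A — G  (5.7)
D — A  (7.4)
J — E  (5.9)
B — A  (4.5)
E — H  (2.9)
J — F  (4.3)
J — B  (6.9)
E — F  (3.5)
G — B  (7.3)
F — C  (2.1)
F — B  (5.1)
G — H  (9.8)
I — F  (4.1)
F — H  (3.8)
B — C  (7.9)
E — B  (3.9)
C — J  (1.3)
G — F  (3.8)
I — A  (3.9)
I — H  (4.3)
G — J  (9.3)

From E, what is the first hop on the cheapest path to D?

Enumerating some paths:
E → F → I → D: 3.5+4.1+2.1 = 9.7
E → H → I → D: 2.9+4.3+2.1 = 9.3
E → F → G → D: 3.5+3.8+1.1 = 8.4
E → H → F → G → D: 2.9+3.8+3.8+1.1 = 11.6
Cheapest is E → F → G → D at 8.4.
So from E the first move is to F.

F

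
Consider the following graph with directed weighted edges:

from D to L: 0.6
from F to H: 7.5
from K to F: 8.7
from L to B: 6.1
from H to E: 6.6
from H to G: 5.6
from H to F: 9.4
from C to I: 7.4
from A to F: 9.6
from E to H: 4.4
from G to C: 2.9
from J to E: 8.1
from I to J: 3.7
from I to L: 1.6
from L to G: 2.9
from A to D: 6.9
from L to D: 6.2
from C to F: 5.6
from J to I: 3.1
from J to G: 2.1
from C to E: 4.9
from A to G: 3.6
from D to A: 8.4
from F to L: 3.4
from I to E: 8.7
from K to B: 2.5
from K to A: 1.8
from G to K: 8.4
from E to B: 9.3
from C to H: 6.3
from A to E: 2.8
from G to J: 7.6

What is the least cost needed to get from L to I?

Settle nodes by increasing distance from L:
L: 0
G: 2.9  (via L)
C: 5.8  (via G)
B: 6.1  (via L)
D: 6.2  (via L)
J: 10.5  (via G)
E: 10.7  (via C)
K: 11.3  (via G)
F: 11.4  (via C)
H: 12.1  (via C)
A: 13.1  (via K)
I: 13.2  (via C)
Shortest route: L → G → C → I = 13.2.

13.2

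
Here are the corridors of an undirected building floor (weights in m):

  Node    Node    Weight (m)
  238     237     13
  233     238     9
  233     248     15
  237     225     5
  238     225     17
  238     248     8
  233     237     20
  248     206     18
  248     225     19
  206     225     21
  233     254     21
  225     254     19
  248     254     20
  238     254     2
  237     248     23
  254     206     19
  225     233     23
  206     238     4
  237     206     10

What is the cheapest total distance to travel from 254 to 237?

15 m

Running Dijkstra from 254:
254: 0
238: 2  (via 254)
206: 6  (via 238)
248: 10  (via 238)
233: 11  (via 238)
237: 15  (via 238)
Shortest route: 254 → 238 → 237 = 15 m.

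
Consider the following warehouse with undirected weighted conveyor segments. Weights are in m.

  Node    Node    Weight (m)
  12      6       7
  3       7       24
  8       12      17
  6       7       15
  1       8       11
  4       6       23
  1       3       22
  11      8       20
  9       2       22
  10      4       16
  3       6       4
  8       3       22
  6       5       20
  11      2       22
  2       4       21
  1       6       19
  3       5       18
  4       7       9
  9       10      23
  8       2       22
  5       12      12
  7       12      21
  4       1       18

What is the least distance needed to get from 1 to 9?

55 m

Settle nodes by increasing distance from 1:
1: 0
8: 11  (via 1)
4: 18  (via 1)
6: 19  (via 1)
3: 22  (via 1)
12: 26  (via 6)
7: 27  (via 4)
11: 31  (via 8)
2: 33  (via 8)
10: 34  (via 4)
5: 38  (via 12)
9: 55  (via 2)
Shortest route: 1–8–2–9 = 55 m.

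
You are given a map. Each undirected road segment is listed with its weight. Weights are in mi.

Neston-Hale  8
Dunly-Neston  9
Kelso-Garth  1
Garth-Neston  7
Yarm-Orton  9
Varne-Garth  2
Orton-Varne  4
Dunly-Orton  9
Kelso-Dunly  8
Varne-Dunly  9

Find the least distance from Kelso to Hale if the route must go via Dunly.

Shortest Kelso→Dunly: Kelso → Dunly = 8
Shortest Dunly→Hale: Dunly → Neston → Hale = 17
Total via Dunly: 8 + 17 = 25 mi.

25 mi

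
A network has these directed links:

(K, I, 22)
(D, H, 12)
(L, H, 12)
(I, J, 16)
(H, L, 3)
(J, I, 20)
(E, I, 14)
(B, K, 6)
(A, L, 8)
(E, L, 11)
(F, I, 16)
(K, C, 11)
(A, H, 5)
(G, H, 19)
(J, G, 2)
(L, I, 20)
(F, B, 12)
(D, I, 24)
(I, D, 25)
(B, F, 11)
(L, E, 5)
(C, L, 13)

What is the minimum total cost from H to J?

38

Running Dijkstra from H:
H: 0
L: 3  (via H)
E: 8  (via L)
I: 22  (via E)
J: 38  (via I)
Shortest route: H–L–E–I–J = 38.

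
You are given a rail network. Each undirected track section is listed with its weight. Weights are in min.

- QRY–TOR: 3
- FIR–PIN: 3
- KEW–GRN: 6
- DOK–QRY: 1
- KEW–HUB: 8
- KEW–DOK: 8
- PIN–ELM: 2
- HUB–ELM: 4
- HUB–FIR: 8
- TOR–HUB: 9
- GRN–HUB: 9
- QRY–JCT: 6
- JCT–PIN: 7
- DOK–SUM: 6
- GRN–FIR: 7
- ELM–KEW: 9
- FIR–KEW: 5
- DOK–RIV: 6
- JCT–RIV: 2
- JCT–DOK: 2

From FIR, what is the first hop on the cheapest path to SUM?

Candidate routes:
FIR - PIN - JCT - DOK - SUM: 3+7+2+6 = 18
FIR - KEW - DOK - SUM: 5+8+6 = 19
FIR - PIN - JCT - QRY - DOK - SUM: 3+7+6+1+6 = 23
Cheapest is FIR - PIN - JCT - DOK - SUM at 18 min.
So from FIR the first move is to PIN.

PIN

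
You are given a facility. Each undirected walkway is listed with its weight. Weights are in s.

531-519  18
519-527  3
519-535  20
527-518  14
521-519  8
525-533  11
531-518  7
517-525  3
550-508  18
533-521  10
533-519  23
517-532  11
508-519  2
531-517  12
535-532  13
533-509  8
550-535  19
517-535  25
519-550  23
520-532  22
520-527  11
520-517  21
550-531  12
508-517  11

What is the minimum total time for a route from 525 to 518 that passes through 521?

46 s

Shortest 525→521: 525–533–521 = 21
Shortest 521→518: 521–519–527–518 = 25
Total via 521: 21 + 25 = 46 s.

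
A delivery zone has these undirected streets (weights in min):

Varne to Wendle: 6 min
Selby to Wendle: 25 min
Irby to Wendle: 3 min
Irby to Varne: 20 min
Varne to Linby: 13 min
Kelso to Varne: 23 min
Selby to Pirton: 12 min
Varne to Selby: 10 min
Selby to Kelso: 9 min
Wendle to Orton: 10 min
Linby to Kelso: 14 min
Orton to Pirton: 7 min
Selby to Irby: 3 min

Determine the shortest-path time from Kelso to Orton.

25 min

Compare a few routes:
Kelso - Selby - Pirton - Orton: 9+12+7 = 28
Kelso - Selby - Irby - Wendle - Orton: 9+3+3+10 = 25
Cheapest is Kelso - Selby - Irby - Wendle - Orton at 25 min.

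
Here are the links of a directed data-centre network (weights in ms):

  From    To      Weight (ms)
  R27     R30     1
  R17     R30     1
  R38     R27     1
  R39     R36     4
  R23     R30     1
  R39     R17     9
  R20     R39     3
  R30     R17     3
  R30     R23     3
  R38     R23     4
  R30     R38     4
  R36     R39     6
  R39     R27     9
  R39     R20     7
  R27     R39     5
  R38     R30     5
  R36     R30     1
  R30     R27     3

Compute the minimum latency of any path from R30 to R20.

15 ms

Compare a few routes:
R30 - R38 - R27 - R39 - R20: 4+1+5+7 = 17
R30 - R27 - R39 - R20: 3+5+7 = 15
Cheapest is R30 - R27 - R39 - R20 at 15 ms.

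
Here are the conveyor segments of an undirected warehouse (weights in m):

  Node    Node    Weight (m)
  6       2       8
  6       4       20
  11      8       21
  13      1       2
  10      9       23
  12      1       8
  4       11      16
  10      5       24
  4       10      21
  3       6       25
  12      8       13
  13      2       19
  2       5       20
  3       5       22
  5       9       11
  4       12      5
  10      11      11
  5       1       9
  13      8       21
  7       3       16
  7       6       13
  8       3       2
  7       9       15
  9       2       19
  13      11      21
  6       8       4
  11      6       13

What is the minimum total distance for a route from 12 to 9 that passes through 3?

46 m

Shortest 12→3: 12–8–3 = 15
Best 3 to 9: 3–7–9 costing 31
Total via 3: 15 + 31 = 46 m.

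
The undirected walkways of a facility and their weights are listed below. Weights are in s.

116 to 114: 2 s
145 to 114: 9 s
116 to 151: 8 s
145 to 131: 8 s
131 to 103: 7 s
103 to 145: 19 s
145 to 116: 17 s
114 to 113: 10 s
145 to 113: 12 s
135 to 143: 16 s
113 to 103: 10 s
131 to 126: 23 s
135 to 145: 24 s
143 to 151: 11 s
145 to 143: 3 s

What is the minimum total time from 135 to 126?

Shortest distances from 135:
135: 0
143: 16  (via 135)
145: 19  (via 143)
151: 27  (via 143)
131: 27  (via 145)
114: 28  (via 145)
116: 30  (via 114)
113: 31  (via 145)
103: 34  (via 131)
126: 50  (via 131)
Shortest route: 135–143–145–131–126 = 50 s.

50 s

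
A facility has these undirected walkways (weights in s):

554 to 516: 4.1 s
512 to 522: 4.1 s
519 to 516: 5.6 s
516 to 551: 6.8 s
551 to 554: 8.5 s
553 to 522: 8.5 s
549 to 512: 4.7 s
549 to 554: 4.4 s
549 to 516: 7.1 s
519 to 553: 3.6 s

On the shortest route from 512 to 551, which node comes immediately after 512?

Candidate routes:
512–549–516–551: 4.7+7.1+6.8 = 18.6
512–549–554–551: 4.7+4.4+8.5 = 17.6
The minimum is 17.6 s via 512–549–554–551.
So from 512 the first move is to 549.

549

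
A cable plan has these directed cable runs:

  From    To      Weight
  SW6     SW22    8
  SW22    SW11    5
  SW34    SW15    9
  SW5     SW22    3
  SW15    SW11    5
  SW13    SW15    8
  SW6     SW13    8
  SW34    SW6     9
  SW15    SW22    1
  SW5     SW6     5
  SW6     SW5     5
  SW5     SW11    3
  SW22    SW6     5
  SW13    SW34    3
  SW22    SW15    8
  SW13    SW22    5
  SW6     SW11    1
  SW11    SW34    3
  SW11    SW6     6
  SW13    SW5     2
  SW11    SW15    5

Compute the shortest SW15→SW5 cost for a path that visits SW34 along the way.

22

Best SW15 to SW34: SW15–SW11–SW34 costing 8
Best SW34 to SW5: SW34–SW6–SW5 costing 14
Total via SW34: 8 + 14 = 22.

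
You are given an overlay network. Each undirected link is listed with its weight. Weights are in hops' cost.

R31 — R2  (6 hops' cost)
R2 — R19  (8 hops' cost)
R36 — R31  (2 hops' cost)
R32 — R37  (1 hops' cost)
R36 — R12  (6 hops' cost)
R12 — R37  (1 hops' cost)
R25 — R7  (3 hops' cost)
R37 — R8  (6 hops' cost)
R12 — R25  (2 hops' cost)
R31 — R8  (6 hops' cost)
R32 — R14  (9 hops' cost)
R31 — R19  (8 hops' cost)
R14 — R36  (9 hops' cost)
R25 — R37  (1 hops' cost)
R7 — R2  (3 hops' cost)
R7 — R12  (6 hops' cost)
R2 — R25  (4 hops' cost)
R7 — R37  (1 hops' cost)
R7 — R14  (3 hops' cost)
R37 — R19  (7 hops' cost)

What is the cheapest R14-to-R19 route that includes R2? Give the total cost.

14 hops' cost

Best R14 to R2: R14 → R7 → R2 costing 6
Shortest R2→R19: R2 → R19 = 8
Total via R2: 6 + 8 = 14 hops' cost.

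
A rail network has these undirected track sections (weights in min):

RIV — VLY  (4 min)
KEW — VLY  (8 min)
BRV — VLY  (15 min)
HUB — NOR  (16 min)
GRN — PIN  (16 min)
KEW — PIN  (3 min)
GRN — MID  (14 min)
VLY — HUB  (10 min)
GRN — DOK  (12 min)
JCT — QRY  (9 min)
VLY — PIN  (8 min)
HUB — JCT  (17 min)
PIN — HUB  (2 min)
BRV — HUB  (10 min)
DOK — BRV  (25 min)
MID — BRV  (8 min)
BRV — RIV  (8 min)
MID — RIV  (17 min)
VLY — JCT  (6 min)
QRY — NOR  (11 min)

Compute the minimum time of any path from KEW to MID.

Enumerating some paths:
KEW–VLY–RIV–BRV–MID: 8+4+8+8 = 28
KEW–VLY–RIV–MID: 8+4+17 = 29
KEW–PIN–HUB–BRV–MID: 3+2+10+8 = 23
Cheapest is KEW–PIN–HUB–BRV–MID at 23 min.

23 min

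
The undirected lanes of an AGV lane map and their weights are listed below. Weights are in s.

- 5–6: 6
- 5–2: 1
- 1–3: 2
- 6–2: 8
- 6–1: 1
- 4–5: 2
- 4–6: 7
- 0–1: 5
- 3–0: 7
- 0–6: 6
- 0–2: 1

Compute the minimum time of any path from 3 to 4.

Candidate routes:
3–1–0–2–5–4: 2+5+1+1+2 = 11
3–1–6–5–4: 2+1+6+2 = 11
3–1–6–4: 2+1+7 = 10
Cheapest is 3–1–6–4 at 10 s.

10 s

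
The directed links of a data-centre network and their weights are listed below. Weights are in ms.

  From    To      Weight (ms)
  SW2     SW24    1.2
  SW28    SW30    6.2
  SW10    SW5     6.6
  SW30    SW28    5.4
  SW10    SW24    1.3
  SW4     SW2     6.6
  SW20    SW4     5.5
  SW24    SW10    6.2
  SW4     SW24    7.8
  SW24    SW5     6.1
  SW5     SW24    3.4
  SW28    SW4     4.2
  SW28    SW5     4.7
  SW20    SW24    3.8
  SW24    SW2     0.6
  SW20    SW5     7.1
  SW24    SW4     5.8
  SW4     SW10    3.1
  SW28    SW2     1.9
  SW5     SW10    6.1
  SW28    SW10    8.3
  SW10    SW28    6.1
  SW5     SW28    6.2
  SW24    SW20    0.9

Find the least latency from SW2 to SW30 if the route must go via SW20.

Shortest SW2→SW20: SW2 → SW24 → SW20 = 2.1
Shortest SW20→SW30: SW20 → SW5 → SW28 → SW30 = 19.5
Total via SW20: 2.1 + 19.5 = 21.6 ms.

21.6 ms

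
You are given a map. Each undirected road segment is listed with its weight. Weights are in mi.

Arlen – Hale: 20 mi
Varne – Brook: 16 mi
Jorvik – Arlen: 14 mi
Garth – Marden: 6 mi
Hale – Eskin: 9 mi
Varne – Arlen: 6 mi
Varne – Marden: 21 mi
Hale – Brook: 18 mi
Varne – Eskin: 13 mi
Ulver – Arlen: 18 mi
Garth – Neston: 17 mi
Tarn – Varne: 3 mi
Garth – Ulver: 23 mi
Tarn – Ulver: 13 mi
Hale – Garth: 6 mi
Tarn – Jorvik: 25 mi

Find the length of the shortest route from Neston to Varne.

44 mi

Running Dijkstra from Neston:
Neston: 0
Garth: 17  (via Neston)
Marden: 23  (via Garth)
Hale: 23  (via Garth)
Eskin: 32  (via Hale)
Ulver: 40  (via Garth)
Brook: 41  (via Hale)
Arlen: 43  (via Hale)
Varne: 44  (via Marden)
Shortest route: Neston → Garth → Marden → Varne = 44 mi.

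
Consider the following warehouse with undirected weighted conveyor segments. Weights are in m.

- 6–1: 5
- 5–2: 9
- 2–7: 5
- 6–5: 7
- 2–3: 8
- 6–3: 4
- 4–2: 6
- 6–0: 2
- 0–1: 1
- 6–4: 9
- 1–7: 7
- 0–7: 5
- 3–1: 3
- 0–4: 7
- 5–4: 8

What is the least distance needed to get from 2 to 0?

Candidate routes:
2–7–0: 5+5 = 10
2–3–1–0: 8+3+1 = 12
The minimum is 10 m via 2–7–0.

10 m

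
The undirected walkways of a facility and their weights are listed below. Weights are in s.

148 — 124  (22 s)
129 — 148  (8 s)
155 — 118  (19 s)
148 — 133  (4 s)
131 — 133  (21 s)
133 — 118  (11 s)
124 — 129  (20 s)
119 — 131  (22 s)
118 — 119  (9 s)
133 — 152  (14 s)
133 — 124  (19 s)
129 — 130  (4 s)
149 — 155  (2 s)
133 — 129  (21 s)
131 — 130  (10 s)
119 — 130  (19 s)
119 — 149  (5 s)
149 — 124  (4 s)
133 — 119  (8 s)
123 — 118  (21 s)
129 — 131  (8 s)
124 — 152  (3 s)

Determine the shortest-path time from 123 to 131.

Settle nodes by increasing distance from 123:
123: 0
118: 21  (via 123)
119: 30  (via 118)
133: 32  (via 118)
149: 35  (via 119)
148: 36  (via 133)
155: 37  (via 149)
124: 39  (via 149)
152: 42  (via 124)
129: 44  (via 148)
130: 48  (via 129)
131: 52  (via 119)
Shortest route: 123–118–119–131 = 52 s.

52 s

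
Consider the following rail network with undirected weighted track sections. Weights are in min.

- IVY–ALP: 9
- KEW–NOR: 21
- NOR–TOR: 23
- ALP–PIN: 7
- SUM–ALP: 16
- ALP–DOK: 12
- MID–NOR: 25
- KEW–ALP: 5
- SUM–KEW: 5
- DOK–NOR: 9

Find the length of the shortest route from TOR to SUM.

49 min

Settle nodes by increasing distance from TOR:
TOR: 0
NOR: 23  (via TOR)
DOK: 32  (via NOR)
KEW: 44  (via NOR)
ALP: 44  (via DOK)
MID: 48  (via NOR)
SUM: 49  (via KEW)
Shortest route: TOR–NOR–KEW–SUM = 49 min.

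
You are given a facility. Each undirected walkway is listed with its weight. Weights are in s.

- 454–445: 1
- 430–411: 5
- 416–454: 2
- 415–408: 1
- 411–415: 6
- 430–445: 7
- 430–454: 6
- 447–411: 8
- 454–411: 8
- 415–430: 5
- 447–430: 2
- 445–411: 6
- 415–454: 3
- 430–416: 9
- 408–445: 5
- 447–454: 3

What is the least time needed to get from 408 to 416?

6 s

Shortest distances from 408:
408: 0
415: 1  (via 408)
454: 4  (via 415)
445: 5  (via 408)
430: 6  (via 415)
416: 6  (via 454)
Shortest route: 408–415–454–416 = 6 s.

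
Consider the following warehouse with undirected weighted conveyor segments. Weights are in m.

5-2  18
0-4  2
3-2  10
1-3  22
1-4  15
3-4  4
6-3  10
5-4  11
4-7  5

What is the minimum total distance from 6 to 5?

Compare a few routes:
6–3–4–5: 10+4+11 = 25
6–3–2–5: 10+10+18 = 38
6–3–1–4–5: 10+22+15+11 = 58
The minimum is 25 m via 6–3–4–5.

25 m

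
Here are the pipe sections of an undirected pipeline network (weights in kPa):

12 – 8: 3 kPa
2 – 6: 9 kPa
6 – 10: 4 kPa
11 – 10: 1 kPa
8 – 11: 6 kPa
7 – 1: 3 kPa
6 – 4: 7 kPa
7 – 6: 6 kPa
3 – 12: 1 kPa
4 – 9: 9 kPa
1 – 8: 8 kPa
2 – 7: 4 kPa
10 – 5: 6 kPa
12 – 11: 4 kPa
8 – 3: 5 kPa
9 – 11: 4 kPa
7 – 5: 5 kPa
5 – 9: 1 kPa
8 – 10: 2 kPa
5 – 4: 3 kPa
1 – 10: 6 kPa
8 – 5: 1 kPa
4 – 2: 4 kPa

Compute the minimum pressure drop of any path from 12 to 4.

Shortest distances from 12:
12: 0
3: 1  (via 12)
8: 3  (via 12)
5: 4  (via 8)
11: 4  (via 12)
9: 5  (via 5)
10: 5  (via 8)
4: 7  (via 5)
Shortest route: 12–8–5–4 = 7 kPa.

7 kPa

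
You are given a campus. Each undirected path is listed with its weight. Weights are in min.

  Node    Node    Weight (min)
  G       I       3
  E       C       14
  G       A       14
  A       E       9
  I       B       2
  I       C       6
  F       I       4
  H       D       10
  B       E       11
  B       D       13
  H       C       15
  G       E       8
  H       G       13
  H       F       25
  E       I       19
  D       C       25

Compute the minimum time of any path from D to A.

32 min

Enumerating some paths:
D - B - I - G - E - A: 13+2+3+8+9 = 35
D - B - I - G - A: 13+2+3+14 = 32
D - B - E - A: 13+11+9 = 33
D - H - G - A: 10+13+14 = 37
The minimum is 32 min via D - B - I - G - A.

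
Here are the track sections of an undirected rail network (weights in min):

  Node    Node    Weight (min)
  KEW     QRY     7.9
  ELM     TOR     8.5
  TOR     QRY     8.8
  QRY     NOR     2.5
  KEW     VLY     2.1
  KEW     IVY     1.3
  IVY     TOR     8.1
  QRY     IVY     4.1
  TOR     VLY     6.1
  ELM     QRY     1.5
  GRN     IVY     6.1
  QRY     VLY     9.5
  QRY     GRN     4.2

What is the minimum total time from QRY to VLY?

Compare a few routes:
QRY–KEW–VLY: 7.9+2.1 = 10
QRY–GRN–IVY–KEW–VLY: 4.2+6.1+1.3+2.1 = 13.7
QRY–VLY: 9.5 = 9.5
QRY–IVY–KEW–VLY: 4.1+1.3+2.1 = 7.5
The minimum is 7.5 min via QRY–IVY–KEW–VLY.

7.5 min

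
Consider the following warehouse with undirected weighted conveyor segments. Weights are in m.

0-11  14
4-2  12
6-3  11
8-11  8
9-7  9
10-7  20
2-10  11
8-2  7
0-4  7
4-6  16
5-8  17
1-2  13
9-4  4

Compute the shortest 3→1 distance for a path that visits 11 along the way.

Best 3 to 11: 3–6–4–0–11 costing 48
Shortest 11→1: 11–8–2–1 = 28
Total via 11: 48 + 28 = 76 m.

76 m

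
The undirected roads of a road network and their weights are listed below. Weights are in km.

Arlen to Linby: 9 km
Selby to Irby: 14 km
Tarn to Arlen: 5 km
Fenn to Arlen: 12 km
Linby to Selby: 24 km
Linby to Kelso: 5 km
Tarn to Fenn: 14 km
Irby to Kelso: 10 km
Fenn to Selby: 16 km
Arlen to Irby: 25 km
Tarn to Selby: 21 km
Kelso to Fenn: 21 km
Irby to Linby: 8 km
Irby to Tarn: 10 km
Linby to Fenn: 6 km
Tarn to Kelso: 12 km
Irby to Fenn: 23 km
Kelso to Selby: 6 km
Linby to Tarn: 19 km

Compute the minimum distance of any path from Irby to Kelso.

Running Dijkstra from Irby:
Irby: 0
Linby: 8  (via Irby)
Tarn: 10  (via Irby)
Kelso: 10  (via Irby)
Shortest route: Irby–Kelso = 10 km.

10 km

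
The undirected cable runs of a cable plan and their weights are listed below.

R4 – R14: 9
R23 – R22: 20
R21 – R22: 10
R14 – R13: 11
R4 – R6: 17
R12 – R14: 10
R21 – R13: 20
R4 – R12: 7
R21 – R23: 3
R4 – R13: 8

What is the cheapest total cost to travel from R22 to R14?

Enumerating some paths:
R22 → R21 → R13 → R4 → R14: 10+20+8+9 = 47
R22 → R21 → R13 → R14: 10+20+11 = 41
The minimum is 41 via R22 → R21 → R13 → R14.

41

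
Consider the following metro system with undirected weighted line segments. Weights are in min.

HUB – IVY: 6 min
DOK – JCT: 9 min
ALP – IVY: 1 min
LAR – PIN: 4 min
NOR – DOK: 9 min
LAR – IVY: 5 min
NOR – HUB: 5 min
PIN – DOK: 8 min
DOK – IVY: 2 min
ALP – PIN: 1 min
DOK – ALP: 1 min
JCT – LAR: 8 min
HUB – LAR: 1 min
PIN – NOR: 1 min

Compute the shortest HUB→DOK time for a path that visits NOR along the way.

Shortest HUB→NOR: HUB–NOR = 5
Best NOR to DOK: NOR–PIN–ALP–DOK costing 3
Total via NOR: 5 + 3 = 8 min.

8 min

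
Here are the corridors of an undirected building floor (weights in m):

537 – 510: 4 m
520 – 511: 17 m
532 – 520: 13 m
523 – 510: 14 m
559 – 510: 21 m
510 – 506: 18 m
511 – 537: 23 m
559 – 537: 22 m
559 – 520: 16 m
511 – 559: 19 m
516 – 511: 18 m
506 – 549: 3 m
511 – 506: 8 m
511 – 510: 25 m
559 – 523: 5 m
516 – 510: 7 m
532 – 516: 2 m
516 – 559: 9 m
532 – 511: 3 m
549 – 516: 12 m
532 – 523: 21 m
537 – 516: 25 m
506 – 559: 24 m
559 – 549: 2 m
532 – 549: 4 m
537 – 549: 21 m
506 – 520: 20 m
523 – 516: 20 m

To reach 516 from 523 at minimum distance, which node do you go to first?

Enumerating some paths:
523 - 559 - 549 - 516: 5+2+12 = 19
523 - 516: 20 = 20
523 - 559 - 516: 5+9 = 14
523 - 559 - 549 - 532 - 516: 5+2+4+2 = 13
Cheapest is 523 - 559 - 549 - 532 - 516 at 13 m.
So from 523 the first move is to 559.

559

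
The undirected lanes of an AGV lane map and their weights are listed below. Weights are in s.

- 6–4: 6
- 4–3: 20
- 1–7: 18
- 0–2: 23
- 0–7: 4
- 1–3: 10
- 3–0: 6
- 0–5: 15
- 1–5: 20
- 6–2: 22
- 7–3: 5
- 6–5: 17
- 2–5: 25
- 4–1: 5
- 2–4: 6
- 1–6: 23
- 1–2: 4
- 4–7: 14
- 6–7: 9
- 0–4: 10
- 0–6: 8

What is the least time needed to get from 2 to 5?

Running Dijkstra from 2:
2: 0
1: 4  (via 2)
4: 6  (via 2)
6: 12  (via 4)
3: 14  (via 1)
0: 16  (via 4)
7: 19  (via 3)
5: 24  (via 1)
Shortest route: 2–1–5 = 24 s.

24 s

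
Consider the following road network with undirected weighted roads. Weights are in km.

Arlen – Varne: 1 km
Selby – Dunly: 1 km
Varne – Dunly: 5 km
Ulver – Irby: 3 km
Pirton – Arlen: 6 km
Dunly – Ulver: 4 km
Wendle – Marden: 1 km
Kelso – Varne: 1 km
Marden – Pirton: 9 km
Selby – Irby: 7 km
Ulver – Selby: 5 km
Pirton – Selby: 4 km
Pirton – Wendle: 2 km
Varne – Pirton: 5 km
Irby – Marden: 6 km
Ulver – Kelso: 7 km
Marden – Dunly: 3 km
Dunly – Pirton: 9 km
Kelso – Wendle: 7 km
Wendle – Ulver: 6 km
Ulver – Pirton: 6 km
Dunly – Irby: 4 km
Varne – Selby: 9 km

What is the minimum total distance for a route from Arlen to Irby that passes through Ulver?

Best Arlen to Ulver: Arlen → Varne → Kelso → Ulver costing 9
Shortest Ulver→Irby: Ulver → Irby = 3
Total via Ulver: 9 + 3 = 12 km.

12 km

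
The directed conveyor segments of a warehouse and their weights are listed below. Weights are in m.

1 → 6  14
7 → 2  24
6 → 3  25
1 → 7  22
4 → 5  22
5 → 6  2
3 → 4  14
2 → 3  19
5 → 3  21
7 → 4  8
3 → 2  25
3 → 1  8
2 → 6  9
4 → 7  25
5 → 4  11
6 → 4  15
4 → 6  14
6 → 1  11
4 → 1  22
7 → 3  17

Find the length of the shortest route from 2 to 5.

Shortest distances from 2:
2: 0
6: 9  (via 2)
3: 19  (via 2)
1: 20  (via 6)
4: 24  (via 6)
7: 42  (via 1)
5: 46  (via 4)
Shortest route: 2–6–4–5 = 46 m.

46 m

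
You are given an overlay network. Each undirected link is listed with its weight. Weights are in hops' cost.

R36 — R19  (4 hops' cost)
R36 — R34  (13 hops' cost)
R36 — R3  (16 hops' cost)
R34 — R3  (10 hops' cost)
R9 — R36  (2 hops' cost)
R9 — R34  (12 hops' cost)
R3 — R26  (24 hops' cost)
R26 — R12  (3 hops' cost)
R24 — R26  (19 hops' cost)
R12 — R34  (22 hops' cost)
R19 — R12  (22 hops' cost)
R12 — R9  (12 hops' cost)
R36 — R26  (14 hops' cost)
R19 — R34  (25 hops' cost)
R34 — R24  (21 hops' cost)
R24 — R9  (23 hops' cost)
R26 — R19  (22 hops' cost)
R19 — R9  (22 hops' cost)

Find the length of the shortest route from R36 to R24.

Candidate routes:
R36 → R9 → R34 → R24: 2+12+21 = 35
R36 → R9 → R24: 2+23 = 25
R36 → R34 → R24: 13+21 = 34
R36 → R26 → R24: 14+19 = 33
Cheapest is R36 → R9 → R24 at 25 hops' cost.

25 hops' cost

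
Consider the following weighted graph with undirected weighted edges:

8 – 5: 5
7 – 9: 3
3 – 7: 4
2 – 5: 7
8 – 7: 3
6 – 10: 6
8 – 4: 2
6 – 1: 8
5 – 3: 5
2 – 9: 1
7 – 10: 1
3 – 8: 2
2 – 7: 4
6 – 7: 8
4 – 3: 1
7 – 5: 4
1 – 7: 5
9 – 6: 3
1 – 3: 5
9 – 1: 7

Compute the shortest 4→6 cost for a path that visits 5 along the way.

16

Shortest 4→5: 4–3–5 = 6
Shortest 5→6: 5–7–9–6 = 10
Total via 5: 6 + 10 = 16.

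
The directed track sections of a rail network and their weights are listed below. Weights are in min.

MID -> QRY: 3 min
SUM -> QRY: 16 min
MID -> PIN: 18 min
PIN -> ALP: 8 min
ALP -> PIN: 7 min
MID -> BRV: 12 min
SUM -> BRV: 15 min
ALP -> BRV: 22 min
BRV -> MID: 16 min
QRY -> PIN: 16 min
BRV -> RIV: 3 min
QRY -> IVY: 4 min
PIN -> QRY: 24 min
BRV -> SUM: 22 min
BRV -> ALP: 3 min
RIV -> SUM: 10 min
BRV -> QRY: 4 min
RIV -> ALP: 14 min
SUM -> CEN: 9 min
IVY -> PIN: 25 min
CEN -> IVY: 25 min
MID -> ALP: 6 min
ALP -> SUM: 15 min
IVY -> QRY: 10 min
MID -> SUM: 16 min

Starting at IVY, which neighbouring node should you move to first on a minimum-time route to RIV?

PIN

Enumerating some paths:
IVY → PIN → ALP → SUM → BRV → RIV: 25+8+15+15+3 = 66
IVY → QRY → PIN → ALP → BRV → RIV: 10+16+8+22+3 = 59
IVY → PIN → ALP → BRV → RIV: 25+8+22+3 = 58
Cheapest is IVY → PIN → ALP → BRV → RIV at 58 min.
So from IVY the first move is to PIN.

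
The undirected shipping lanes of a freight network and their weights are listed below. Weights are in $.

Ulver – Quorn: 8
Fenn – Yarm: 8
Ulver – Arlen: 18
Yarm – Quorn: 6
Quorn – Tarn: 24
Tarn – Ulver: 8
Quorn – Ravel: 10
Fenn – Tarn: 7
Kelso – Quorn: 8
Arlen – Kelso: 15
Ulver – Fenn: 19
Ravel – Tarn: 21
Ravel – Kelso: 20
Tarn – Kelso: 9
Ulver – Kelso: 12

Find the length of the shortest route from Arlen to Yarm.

Candidate routes:
Arlen → Kelso → Quorn → Yarm: 15+8+6 = 29
Arlen → Ulver → Quorn → Yarm: 18+8+6 = 32
Arlen → Kelso → Tarn → Fenn → Yarm: 15+9+7+8 = 39
The minimum is $29 via Arlen → Kelso → Quorn → Yarm.

$29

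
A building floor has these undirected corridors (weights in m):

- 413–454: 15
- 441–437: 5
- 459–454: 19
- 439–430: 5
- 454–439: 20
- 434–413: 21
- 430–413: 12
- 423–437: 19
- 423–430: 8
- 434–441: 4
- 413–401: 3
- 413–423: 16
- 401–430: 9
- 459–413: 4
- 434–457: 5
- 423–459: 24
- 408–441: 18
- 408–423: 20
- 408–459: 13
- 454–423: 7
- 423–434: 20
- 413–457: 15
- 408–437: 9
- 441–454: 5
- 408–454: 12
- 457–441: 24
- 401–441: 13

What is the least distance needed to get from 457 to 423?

21 m

Shortest distances from 457:
457: 0
434: 5  (via 457)
441: 9  (via 434)
437: 14  (via 441)
454: 14  (via 441)
413: 15  (via 457)
401: 18  (via 413)
459: 19  (via 413)
423: 21  (via 454)
Shortest route: 457–434–441–454–423 = 21 m.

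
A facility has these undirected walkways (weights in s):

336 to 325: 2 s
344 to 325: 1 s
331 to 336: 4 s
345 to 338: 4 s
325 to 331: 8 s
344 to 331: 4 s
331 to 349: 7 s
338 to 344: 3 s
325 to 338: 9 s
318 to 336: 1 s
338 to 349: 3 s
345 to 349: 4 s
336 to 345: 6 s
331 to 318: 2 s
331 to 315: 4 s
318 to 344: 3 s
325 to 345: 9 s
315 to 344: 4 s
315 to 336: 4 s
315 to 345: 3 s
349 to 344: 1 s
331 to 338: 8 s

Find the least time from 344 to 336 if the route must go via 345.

11 s

Shortest 344→345: 344 → 349 → 345 = 5
Best 345 to 336: 345 → 336 costing 6
Total via 345: 5 + 6 = 11 s.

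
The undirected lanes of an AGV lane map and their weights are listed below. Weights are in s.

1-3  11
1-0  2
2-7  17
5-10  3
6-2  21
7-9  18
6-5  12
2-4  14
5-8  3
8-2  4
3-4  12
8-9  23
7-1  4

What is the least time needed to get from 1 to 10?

Compare a few routes:
1 → 7 → 2 → 6 → 5 → 10: 4+17+21+12+3 = 57
1 → 7 → 2 → 8 → 5 → 10: 4+17+4+3+3 = 31
1 → 3 → 4 → 2 → 8 → 5 → 10: 11+12+14+4+3+3 = 47
1 → 7 → 9 → 8 → 5 → 10: 4+18+23+3+3 = 51
The minimum is 31 s via 1 → 7 → 2 → 8 → 5 → 10.

31 s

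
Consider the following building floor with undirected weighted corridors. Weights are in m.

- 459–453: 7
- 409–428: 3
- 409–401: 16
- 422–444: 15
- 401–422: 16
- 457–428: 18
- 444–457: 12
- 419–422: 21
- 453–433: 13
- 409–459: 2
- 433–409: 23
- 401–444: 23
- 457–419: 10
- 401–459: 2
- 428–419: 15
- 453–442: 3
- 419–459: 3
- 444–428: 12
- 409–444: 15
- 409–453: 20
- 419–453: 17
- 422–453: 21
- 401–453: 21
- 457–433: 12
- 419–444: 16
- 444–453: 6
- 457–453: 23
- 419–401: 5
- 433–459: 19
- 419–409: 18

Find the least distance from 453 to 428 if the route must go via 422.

Best 453 to 422: 453 → 422 costing 21
Shortest 422→428: 422 → 401 → 459 → 409 → 428 = 23
Total via 422: 21 + 23 = 44 m.

44 m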